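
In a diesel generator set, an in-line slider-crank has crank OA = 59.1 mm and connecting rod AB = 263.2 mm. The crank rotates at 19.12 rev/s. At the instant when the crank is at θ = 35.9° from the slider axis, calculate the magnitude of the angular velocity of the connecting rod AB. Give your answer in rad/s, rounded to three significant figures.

ω = 120.1 rad/s (converted from 19.12 rev/s).
The rod makes angle φ with the slider axis where L sinφ = r sinθ; differentiating, L cosφ·φ̇ = r ω cosθ.
L cosφ = √(L² − r² sin²θ) = 0.26091 m.
|ω_rod| = r ω |cosθ| / √(L² − r² sin²θ) = 0.0591·120.1·0.81004/0.26091 = 22.043 rad/s.

22.0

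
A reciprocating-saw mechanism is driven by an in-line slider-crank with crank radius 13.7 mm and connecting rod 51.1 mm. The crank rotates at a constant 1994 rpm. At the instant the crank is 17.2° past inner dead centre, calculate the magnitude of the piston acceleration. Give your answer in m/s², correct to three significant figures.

ω = 2π·1994/60 = 208.8 rad/s
x(θ) = r cosθ + √(L² − r² sin²θ); with ω constant, a = ω²·d²x/dθ².
d²x/dθ² = −r cosθ − r²(cos2θ)/√u − r⁴ sin²2θ/(4u^{3/2}),  u = L² − r² sin²θ = 0.0025948 m².
Substituting r = 0.0137 m, L = 0.0511 m, θ = 17.2°: d²x/dθ² = -0.016149 m.
a = ω²·d²x/dθ² = (208.8)²·(-0.016149) = -704.12 m/s²;  |a| = 704.12 m/s².

704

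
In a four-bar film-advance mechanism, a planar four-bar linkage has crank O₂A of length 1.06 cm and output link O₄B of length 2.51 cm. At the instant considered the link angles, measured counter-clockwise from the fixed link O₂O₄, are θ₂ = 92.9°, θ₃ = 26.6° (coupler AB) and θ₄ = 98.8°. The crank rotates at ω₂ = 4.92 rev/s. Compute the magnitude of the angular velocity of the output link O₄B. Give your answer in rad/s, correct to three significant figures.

ω₂ = 30.91 rad/s (from 4.92 rev/s).
Differentiating the loop-closure r₂e^{iθ₂}+r₃e^{iθ₃}=r₁+r₄e^{iθ₄} gives r₂ω₂e^{iθ₂}+r₃ω₃e^{iθ₃}=r₄ω₄e^{iθ₄}.
Eliminating the other unknown: ω₄ = r₂ω₂ sin(θ₂−θ₃) / [r₄ sin(θ₄−θ₃)].
Numerator sine = +0.91566; denominator sine = +0.95213.
Result = 0.0106·30.91·(+0.91566) / (0.0251·(+0.95213)) = +12.555 rad/s; magnitude 12.555 rad/s.

12.6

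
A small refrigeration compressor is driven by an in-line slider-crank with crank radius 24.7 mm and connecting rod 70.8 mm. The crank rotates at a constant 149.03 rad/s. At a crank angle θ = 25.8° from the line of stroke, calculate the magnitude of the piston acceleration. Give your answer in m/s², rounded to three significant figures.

ω = 149 rad/s
x(θ) = r cosθ + √(L² − r² sin²θ); with ω constant, a = ω²·d²x/dθ².
d²x/dθ² = −r cosθ − r²(cos2θ)/√u − r⁴ sin²2θ/(4u^{3/2}),  u = L² − r² sin²θ = 0.00489707 m².
Substituting r = 0.0247 m, L = 0.0708 m, θ = 25.8°: d²x/dθ² = -0.02782 m.
a = ω²·d²x/dθ² = (149)²·(-0.02782) = -617.88 m/s²;  |a| = 617.88 m/s².

618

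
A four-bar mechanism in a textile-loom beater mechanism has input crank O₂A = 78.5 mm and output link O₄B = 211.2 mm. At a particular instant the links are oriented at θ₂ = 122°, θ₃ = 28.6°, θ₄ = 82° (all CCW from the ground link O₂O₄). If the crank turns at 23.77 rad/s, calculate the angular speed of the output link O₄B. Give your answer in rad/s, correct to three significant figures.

11.0

ω₂ = 23.77 rad/s
Differentiating the loop-closure r₂e^{iθ₂}+r₃e^{iθ₃}=r₁+r₄e^{iθ₄} gives r₂ω₂e^{iθ₂}+r₃ω₃e^{iθ₃}=r₄ω₄e^{iθ₄}.
Eliminating the other unknown: ω₄ = r₂ω₂ sin(θ₂−θ₃) / [r₄ sin(θ₄−θ₃)].
Numerator sine = +0.99824; denominator sine = +0.80282.
Result = 0.0785·23.77·(+0.99824) / (0.2112·(+0.80282)) = +10.986 rad/s; magnitude 10.986 rad/s.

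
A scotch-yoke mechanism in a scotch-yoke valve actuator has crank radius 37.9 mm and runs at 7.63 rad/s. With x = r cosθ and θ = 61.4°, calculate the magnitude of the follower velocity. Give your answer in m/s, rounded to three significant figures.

ω = 7.63 rad/s
x = r cosθ ⇒ ẋ = −rω sinθ.
|v| = rω|sinθ| = 0.0379·7.63·|sin 61.4°| = 0.25389 m/s.

0.254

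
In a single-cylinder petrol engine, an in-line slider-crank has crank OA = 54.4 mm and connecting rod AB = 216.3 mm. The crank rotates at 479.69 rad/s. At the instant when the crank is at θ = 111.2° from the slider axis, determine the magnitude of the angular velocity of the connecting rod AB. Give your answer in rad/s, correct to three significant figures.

ω = 479.7 rad/s
The rod makes angle φ with the slider axis where L sinφ = r sinθ; differentiating, L cosφ·φ̇ = r ω cosθ.
L cosφ = √(L² − r² sin²θ) = 0.21027 m.
|ω_rod| = r ω |cosθ| / √(L² − r² sin²θ) = 0.0544·479.7·0.36162/0.21027 = 44.879 rad/s.

44.9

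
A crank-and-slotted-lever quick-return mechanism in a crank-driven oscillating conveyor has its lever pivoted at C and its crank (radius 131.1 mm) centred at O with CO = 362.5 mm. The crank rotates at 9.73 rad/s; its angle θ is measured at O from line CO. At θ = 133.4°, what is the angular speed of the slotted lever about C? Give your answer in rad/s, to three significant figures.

1.81

ω = 9.73 rad/s
Crank pin A relative to C: A = (d + r cosθ, r sinθ); lever angle φ = atan2(r sinθ, d + r cosθ).
Differentiating tanφ: φ̇ = rω(d cosθ + r)/(d² + r² + 2dr cosθ).
d² + r² + 2dr cosθ = |CA|² = 0.0832875 m²;  d cosθ + r = -0.11797 m.
|ω_lever| = |0.1311·9.73·-0.11797| / 0.0832875 = 1.8068 rad/s.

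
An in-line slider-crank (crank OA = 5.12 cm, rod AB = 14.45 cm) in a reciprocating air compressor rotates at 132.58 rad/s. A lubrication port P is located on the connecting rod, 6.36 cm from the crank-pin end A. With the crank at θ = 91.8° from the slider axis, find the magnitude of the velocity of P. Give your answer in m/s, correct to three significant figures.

6.75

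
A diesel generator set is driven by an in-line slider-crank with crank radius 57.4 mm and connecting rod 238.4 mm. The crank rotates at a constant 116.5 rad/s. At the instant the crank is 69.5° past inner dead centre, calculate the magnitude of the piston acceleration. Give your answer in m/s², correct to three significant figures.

ω = 116.5 rad/s
x(θ) = r cosθ + √(L² − r² sin²θ); with ω constant, a = ω²·d²x/dθ².
d²x/dθ² = −r cosθ − r²(cos2θ)/√u − r⁴ sin²2θ/(4u^{3/2}),  u = L² − r² sin²θ = 0.0539439 m².
Substituting r = 0.0574 m, L = 0.2384 m, θ = 69.5°: d²x/dθ² = -0.009489 m.
a = ω²·d²x/dθ² = (116.5)²·(-0.009489) = -128.79 m/s²;  |a| = 128.79 m/s².

129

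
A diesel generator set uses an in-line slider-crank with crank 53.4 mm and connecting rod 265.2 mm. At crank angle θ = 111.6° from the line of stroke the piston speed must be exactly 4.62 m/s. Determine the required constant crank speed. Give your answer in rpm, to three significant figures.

For an in-line slider-crank, |v_piston| = rω|sinθ|·[1 + r cosθ/√(L² − r² sin²θ)].
With r = 0.0534 m, L = 0.2652 m, θ = 111.6°: the bracketed kinematic factor |dx/dθ| = 0.045904 m.
ω = v/|dx/dθ| = 4.62/0.045904 = 100.65 rad/s.
N = 60ω/(2π) = 961.1 rpm.

961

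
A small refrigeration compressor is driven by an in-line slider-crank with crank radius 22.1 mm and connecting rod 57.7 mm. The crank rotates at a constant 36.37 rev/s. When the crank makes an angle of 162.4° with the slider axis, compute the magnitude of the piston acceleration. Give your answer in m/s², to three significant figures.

731

ω = 2π·36.4 = 228.5 rad/s
x(θ) = r cosθ + √(L² − r² sin²θ); with ω constant, a = ω²·d²x/dθ².
d²x/dθ² = −r cosθ − r²(cos2θ)/√u − r⁴ sin²2θ/(4u^{3/2}),  u = L² − r² sin²θ = 0.00328464 m².
Substituting r = 0.0221 m, L = 0.0577 m, θ = 162.4°: d²x/dθ² = +0.013997 m.
a = ω²·d²x/dθ² = (228.5)²·(+0.013997) = +730.92 m/s²;  |a| = 730.92 m/s².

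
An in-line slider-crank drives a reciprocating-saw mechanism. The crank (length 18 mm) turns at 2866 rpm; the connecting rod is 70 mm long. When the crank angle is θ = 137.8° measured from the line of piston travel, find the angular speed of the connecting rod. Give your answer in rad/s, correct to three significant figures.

58.0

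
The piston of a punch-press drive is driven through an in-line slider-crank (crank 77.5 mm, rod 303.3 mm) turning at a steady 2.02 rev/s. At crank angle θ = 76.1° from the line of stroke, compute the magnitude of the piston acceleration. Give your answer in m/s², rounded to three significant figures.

0.0987

ω = 2π·2.02 = 12.69 rad/s
x(θ) = r cosθ + √(L² − r² sin²θ); with ω constant, a = ω²·d²x/dθ².
d²x/dθ² = −r cosθ − r²(cos2θ)/√u − r⁴ sin²2θ/(4u^{3/2}),  u = L² − r² sin²θ = 0.0863313 m².
Substituting r = 0.0775 m, L = 0.3033 m, θ = 76.1°: d²x/dθ² = -0.00061257 m.
a = ω²·d²x/dθ² = (12.69)²·(-0.00061257) = -0.098678 m/s²;  |a| = 0.098678 m/s².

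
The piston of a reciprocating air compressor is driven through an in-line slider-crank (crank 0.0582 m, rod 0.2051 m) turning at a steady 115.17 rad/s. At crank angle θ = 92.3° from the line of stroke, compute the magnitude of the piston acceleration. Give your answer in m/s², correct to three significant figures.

ω = 115.2 rad/s
x(θ) = r cosθ + √(L² − r² sin²θ); with ω constant, a = ω²·d²x/dθ².
d²x/dθ² = −r cosθ − r²(cos2θ)/√u − r⁴ sin²2θ/(4u^{3/2}),  u = L² − r² sin²θ = 0.0386842 m².
Substituting r = 0.0582 m, L = 0.2051 m, θ = 92.3°: d²x/dθ² = +0.0195 m.
a = ω²·d²x/dθ² = (115.2)²·(+0.0195) = +258.65 m/s²;  |a| = 258.65 m/s².

259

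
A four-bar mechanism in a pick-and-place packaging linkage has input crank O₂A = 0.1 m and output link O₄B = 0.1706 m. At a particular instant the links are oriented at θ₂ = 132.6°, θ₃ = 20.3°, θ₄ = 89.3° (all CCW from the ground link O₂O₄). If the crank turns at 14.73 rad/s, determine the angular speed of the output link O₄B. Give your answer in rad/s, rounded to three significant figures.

ω₂ = 14.73 rad/s
Differentiating the loop-closure r₂e^{iθ₂}+r₃e^{iθ₃}=r₁+r₄e^{iθ₄} gives r₂ω₂e^{iθ₂}+r₃ω₃e^{iθ₃}=r₄ω₄e^{iθ₄}.
Eliminating the other unknown: ω₄ = r₂ω₂ sin(θ₂−θ₃) / [r₄ sin(θ₄−θ₃)].
Numerator sine = +0.92521; denominator sine = +0.93358.
Result = 0.1·14.73·(+0.92521) / (0.1706·(+0.93358)) = +8.5568 rad/s; magnitude 8.5568 rad/s.

8.56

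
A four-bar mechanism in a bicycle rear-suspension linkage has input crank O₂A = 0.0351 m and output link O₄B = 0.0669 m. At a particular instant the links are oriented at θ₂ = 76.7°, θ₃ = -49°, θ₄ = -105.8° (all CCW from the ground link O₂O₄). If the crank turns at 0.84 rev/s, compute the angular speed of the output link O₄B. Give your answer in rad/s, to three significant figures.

2.69

ω₂ = 5.278 rad/s (from 0.84 rev/s).
Differentiating the loop-closure r₂e^{iθ₂}+r₃e^{iθ₃}=r₁+r₄e^{iθ₄} gives r₂ω₂e^{iθ₂}+r₃ω₃e^{iθ₃}=r₄ω₄e^{iθ₄}.
Eliminating the other unknown: ω₄ = r₂ω₂ sin(θ₂−θ₃) / [r₄ sin(θ₄−θ₃)].
Numerator sine = +0.81208; denominator sine = -0.83676.
Result = 0.0351·5.278·(+0.81208) / (0.0669·(-0.83676)) = -2.6874 rad/s; magnitude 2.6874 rad/s.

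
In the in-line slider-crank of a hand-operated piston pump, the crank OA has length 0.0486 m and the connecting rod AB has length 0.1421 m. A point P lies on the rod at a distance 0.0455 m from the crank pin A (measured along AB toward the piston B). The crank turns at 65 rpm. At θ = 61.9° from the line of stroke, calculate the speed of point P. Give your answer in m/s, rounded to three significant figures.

ω = 6.807 rad/s.  Crank-pin speed |V_A| = rω = 0.33081 m/s, perpendicular to OA.
Rod angle: sinφ = −(r/L) sinθ ⇒ φ = -17.560°; ω_rod = −rω cosθ/√(L²−r²sin²θ) = -1.1501 rad/s.
V_P = V_A + ω_rod × AP, with AP = 0.0455 m along the rod.
Components: V_Px = −rω sinθ − a·ω_rod·sinφ = -0.3076 m/s;  V_Py = rω cosθ + a·ω_rod·cosφ = +0.10592 m/s.
|V_P| = √(V_Px² + V_Py²) = 0.32533 m/s.

0.325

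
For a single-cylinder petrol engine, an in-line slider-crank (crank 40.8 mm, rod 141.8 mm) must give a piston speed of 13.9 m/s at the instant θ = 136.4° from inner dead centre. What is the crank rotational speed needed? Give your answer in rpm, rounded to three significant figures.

5990

For an in-line slider-crank, |v_piston| = rω|sinθ|·[1 + r cosθ/√(L² − r² sin²θ)].
With r = 0.0408 m, L = 0.1418 m, θ = 136.4°: the bracketed kinematic factor |dx/dθ| = 0.022155 m.
ω = v/|dx/dθ| = 13.9/0.022155 = 627.4 rad/s.
N = 60ω/(2π) = 5991.2 rpm.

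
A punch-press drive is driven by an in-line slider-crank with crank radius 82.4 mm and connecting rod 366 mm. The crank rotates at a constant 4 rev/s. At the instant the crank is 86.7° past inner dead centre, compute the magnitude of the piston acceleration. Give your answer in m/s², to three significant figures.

ω = 2π·4 = 25.13 rad/s
x(θ) = r cosθ + √(L² − r² sin²θ); with ω constant, a = ω²·d²x/dθ².
d²x/dθ² = −r cosθ − r²(cos2θ)/√u − r⁴ sin²2θ/(4u^{3/2}),  u = L² − r² sin²θ = 0.127189 m².
Substituting r = 0.0824 m, L = 0.366 m, θ = 86.7°: d²x/dθ² = +0.014166 m.
a = ω²·d²x/dθ² = (25.13)²·(+0.014166) = +8.9478 m/s²;  |a| = 8.9478 m/s².

8.95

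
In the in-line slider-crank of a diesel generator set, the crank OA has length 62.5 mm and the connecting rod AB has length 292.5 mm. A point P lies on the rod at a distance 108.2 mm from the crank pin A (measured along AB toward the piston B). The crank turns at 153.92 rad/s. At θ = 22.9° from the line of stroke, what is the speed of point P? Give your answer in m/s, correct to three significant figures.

6.88

ω = 153.9 rad/s.  Crank-pin speed |V_A| = rω = 9.62 m/s, perpendicular to OA.
Rod angle: sinφ = −(r/L) sinθ ⇒ φ = -4.769°; ω_rod = −rω cosθ/√(L²−r²sin²θ) = -30.402 rad/s.
V_P = V_A + ω_rod × AP, with AP = 0.1082 m along the rod.
Components: V_Px = −rω sinθ − a·ω_rod·sinφ = -4.0169 m/s;  V_Py = rω cosθ + a·ω_rod·cosφ = +5.5837 m/s.
|V_P| = √(V_Px² + V_Py²) = 6.8784 m/s.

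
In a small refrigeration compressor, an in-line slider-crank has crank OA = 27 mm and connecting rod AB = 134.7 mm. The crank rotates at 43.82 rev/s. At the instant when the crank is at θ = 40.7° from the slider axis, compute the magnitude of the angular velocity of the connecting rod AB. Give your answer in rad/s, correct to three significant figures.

ω = 275.3 rad/s (converted from 43.82 rev/s).
The rod makes angle φ with the slider axis where L sinφ = r sinθ; differentiating, L cosφ·φ̇ = r ω cosθ.
L cosφ = √(L² − r² sin²θ) = 0.13354 m.
|ω_rod| = r ω |cosθ| / √(L² − r² sin²θ) = 0.027·275.3·0.75813/0.13354 = 42.202 rad/s.

42.2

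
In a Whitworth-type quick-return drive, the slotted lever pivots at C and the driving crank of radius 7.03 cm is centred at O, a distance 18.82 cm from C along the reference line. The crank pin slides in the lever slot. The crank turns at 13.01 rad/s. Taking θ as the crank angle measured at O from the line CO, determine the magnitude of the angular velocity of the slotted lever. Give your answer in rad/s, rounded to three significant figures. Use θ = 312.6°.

ω = 13.01 rad/s
Crank pin A relative to C: A = (d + r cosθ, r sinθ); lever angle φ = atan2(r sinθ, d + r cosθ).
Differentiating tanφ: φ̇ = rω(d cosθ + r)/(d² + r² + 2dr cosθ).
d² + r² + 2dr cosθ = |CA|² = 0.0582721 m²;  d cosθ + r = +0.19769 m.
|ω_lever| = |0.0703·13.01·+0.19769| / 0.0582721 = 3.1028 rad/s.

3.10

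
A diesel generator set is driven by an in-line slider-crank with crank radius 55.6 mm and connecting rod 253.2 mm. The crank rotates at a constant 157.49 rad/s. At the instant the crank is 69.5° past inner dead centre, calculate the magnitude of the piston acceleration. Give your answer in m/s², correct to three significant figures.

ω = 157.5 rad/s
x(θ) = r cosθ + √(L² − r² sin²θ); with ω constant, a = ω²·d²x/dθ².
d²x/dθ² = −r cosθ − r²(cos2θ)/√u − r⁴ sin²2θ/(4u^{3/2}),  u = L² − r² sin²θ = 0.061398 m².
Substituting r = 0.0556 m, L = 0.2532 m, θ = 69.5°: d²x/dθ² = -0.010123 m.
a = ω²·d²x/dθ² = (157.5)²·(-0.010123) = -251.09 m/s²;  |a| = 251.09 m/s².

251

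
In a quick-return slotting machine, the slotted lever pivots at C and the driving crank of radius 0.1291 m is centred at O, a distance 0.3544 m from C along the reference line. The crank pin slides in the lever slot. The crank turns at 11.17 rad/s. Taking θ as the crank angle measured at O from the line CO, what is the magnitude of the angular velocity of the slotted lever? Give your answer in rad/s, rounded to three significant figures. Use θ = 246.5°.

ω = 11.17 rad/s
Crank pin A relative to C: A = (d + r cosθ, r sinθ); lever angle φ = atan2(r sinθ, d + r cosθ).
Differentiating tanφ: φ̇ = rω(d cosθ + r)/(d² + r² + 2dr cosθ).
d² + r² + 2dr cosθ = |CA|² = 0.105778 m²;  d cosθ + r = -0.012217 m.
|ω_lever| = |0.1291·11.17·-0.012217| / 0.105778 = 0.16655 rad/s.

0.167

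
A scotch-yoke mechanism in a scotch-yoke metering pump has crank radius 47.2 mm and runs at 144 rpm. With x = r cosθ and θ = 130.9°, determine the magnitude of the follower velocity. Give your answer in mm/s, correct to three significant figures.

538

ω = 15.08 rad/s (from 144 rpm).
x = r cosθ ⇒ ẋ = −rω sinθ.
|v| = rω|sinθ| = 0.0472·15.08·|sin 130.9°| = 0.53799 m/s = 537.99 mm/s.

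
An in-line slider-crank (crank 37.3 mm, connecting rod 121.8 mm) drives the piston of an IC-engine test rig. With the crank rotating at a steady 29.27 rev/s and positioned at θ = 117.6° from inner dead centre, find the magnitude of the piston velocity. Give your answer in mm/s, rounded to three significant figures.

5180

ω = 2π·29.3 = 183.9 rad/s
For an in-line slider-crank, x = r cosθ + √(L² − r² sin²θ), so v = −rω sinθ·[1 + r cosθ/√(L² − r² sin²θ)].
With r = 0.0373 m, L = 0.1218 m, θ = 117.6°: √(L² − r² sin²θ) = 0.11723 m.
v = −0.0373·183.9·0.88620·[1 + 0.0373·-0.46330/0.11723] = -5.183 m/s.
|v| = 5.183 m/s = 5183 mm/s.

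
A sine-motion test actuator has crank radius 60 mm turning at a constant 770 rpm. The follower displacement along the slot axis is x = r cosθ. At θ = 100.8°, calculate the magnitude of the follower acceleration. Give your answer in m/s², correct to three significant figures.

73.1

ω = 80.63 rad/s (from 770 rpm).
x = r cosθ ⇒ ẍ = −rω² cosθ (ω constant).
|a| = rω²|cosθ| = 0.06·(80.63)²·|cos 100.8°| = 73.1 m/s².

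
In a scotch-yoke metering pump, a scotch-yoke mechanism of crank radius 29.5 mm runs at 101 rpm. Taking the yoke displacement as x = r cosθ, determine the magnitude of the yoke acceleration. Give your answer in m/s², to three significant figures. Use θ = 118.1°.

1.55

ω = 10.58 rad/s (from 101 rpm).
x = r cosθ ⇒ ẍ = −rω² cosθ (ω constant).
|a| = rω²|cosθ| = 0.0295·(10.58)²·|cos 118.1°| = 1.5544 m/s².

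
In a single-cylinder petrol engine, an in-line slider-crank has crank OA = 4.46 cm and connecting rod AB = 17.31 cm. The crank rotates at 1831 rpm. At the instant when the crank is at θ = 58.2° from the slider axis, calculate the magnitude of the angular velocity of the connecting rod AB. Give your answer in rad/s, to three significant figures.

26.7

ω = 191.7 rad/s (converted from 1831 rpm).
The rod makes angle φ with the slider axis where L sinφ = r sinθ; differentiating, L cosφ·φ̇ = r ω cosθ.
L cosφ = √(L² − r² sin²θ) = 0.1689 m.
|ω_rod| = r ω |cosθ| / √(L² − r² sin²θ) = 0.0446·191.7·0.52696/0.1689 = 26.681 rad/s.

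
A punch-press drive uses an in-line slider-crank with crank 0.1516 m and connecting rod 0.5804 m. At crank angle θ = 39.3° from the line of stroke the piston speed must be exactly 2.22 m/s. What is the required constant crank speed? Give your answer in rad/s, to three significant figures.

For an in-line slider-crank, |v_piston| = rω|sinθ|·[1 + r cosθ/√(L² − r² sin²θ)].
With r = 0.1516 m, L = 0.5804 m, θ = 39.3°: the bracketed kinematic factor |dx/dθ| = 0.1157 m.
ω = v/|dx/dθ| = 2.22/0.1157 = 19.188 rad/s.

19.2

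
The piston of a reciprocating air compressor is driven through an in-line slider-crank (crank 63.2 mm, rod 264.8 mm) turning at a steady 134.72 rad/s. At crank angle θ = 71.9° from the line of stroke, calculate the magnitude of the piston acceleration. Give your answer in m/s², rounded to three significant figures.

131

ω = 134.7 rad/s
x(θ) = r cosθ + √(L² − r² sin²θ); with ω constant, a = ω²·d²x/dθ².
d²x/dθ² = −r cosθ − r²(cos2θ)/√u − r⁴ sin²2θ/(4u^{3/2}),  u = L² − r² sin²θ = 0.0665103 m².
Substituting r = 0.0632 m, L = 0.2648 m, θ = 71.9°: d²x/dθ² = -0.0072178 m.
a = ω²·d²x/dθ² = (134.7)²·(-0.0072178) = -131 m/s²;  |a| = 131 m/s².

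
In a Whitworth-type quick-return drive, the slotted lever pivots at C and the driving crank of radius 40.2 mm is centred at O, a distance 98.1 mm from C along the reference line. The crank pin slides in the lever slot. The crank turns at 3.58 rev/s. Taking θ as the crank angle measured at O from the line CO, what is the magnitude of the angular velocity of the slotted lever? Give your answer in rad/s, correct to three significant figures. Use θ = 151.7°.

9.72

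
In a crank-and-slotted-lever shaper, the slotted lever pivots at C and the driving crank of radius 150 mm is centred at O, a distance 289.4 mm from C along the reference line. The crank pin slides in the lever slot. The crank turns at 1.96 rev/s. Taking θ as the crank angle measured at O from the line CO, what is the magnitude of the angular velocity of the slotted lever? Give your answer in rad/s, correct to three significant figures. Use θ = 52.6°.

3.79

ω = 12.32 rad/s (from 1.96 rev/s).
Crank pin A relative to C: A = (d + r cosθ, r sinθ); lever angle φ = atan2(r sinθ, d + r cosθ).
Differentiating tanφ: φ̇ = rω(d cosθ + r)/(d² + r² + 2dr cosθ).
d² + r² + 2dr cosθ = |CA|² = 0.158985 m²;  d cosθ + r = +0.32577 m.
|ω_lever| = |0.15·12.32·+0.32577| / 0.158985 = 3.7852 rad/s.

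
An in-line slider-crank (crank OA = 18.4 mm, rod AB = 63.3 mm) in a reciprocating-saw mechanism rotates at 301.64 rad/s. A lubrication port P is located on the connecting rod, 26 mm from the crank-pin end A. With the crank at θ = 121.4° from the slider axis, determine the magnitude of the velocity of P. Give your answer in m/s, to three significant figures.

ω = 301.6 rad/s.  Crank-pin speed |V_A| = rω = 5.5502 m/s, perpendicular to OA.
Rod angle: sinφ = −(r/L) sinθ ⇒ φ = -14.366°; ω_rod = −rω cosθ/√(L²−r²sin²θ) = +47.157 rad/s.
V_P = V_A + ω_rod × AP, with AP = 0.026 m along the rod.
Components: V_Px = −rω sinθ − a·ω_rod·sinφ = -4.4332 m/s;  V_Py = rω cosθ + a·ω_rod·cosφ = -1.704 m/s.
|V_P| = √(V_Px² + V_Py²) = 4.7493 m/s.

4.75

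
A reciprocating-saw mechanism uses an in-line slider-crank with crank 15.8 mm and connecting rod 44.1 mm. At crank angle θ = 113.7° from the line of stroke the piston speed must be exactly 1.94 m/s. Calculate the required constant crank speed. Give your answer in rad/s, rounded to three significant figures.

158

For an in-line slider-crank, |v_piston| = rω|sinθ|·[1 + r cosθ/√(L² − r² sin²θ)].
With r = 0.0158 m, L = 0.0441 m, θ = 113.7°: the bracketed kinematic factor |dx/dθ| = 0.012262 m.
ω = v/|dx/dθ| = 1.94/0.012262 = 158.21 rad/s.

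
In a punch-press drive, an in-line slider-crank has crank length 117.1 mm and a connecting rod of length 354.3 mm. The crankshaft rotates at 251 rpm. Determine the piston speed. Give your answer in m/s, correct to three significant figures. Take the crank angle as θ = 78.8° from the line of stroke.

ω = 2π·251/60 = 26.28 rad/s
For an in-line slider-crank, x = r cosθ + √(L² − r² sin²θ), so v = −rω sinθ·[1 + r cosθ/√(L² − r² sin²θ)].
With r = 0.1171 m, L = 0.3543 m, θ = 78.8°: √(L² − r² sin²θ) = 0.33516 m.
v = −0.1171·26.28·0.98096·[1 + 0.1171·0.19423/0.33516] = -3.2242 m/s.
|v| = 3.2242 m/s.

3.22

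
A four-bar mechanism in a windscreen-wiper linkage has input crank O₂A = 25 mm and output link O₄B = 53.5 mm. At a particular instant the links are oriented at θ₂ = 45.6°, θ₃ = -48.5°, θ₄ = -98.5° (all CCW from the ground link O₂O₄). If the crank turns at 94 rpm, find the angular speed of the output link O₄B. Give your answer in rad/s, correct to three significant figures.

5.99

ω₂ = 9.844 rad/s (from 94 rpm).
Differentiating the loop-closure r₂e^{iθ₂}+r₃e^{iθ₃}=r₁+r₄e^{iθ₄} gives r₂ω₂e^{iθ₂}+r₃ω₃e^{iθ₃}=r₄ω₄e^{iθ₄}.
Eliminating the other unknown: ω₄ = r₂ω₂ sin(θ₂−θ₃) / [r₄ sin(θ₄−θ₃)].
Numerator sine = +0.99744; denominator sine = -0.76604.
Result = 0.025·9.844·(+0.99744) / (0.0535·(-0.76604)) = -5.9893 rad/s; magnitude 5.9893 rad/s.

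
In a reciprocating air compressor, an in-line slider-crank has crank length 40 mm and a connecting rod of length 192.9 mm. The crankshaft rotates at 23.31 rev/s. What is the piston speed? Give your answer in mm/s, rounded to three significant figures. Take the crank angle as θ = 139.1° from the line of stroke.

ω = 2π·23.3 = 146.5 rad/s
For an in-line slider-crank, x = r cosθ + √(L² − r² sin²θ), so v = −rω sinθ·[1 + r cosθ/√(L² − r² sin²θ)].
With r = 0.04 m, L = 0.1929 m, θ = 139.1°: √(L² − r² sin²θ) = 0.19111 m.
v = −0.04·146.5·0.65474·[1 + 0.04·-0.75585/0.19111] = -3.2289 m/s.
|v| = 3.2289 m/s = 3228.9 mm/s.

3230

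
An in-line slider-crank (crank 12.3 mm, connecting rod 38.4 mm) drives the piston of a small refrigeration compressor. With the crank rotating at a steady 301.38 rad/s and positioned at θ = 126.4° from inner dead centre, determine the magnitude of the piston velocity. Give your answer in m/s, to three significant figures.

ω = 301.4 rad/s
For an in-line slider-crank, x = r cosθ + √(L² − r² sin²θ), so v = −rω sinθ·[1 + r cosθ/√(L² − r² sin²θ)].
With r = 0.0123 m, L = 0.0384 m, θ = 126.4°: √(L² − r² sin²θ) = 0.037102 m.
v = −0.0123·301.4·0.80489·[1 + 0.0123·-0.59342/0.037102] = -2.3967 m/s.
|v| = 2.3967 m/s.

2.40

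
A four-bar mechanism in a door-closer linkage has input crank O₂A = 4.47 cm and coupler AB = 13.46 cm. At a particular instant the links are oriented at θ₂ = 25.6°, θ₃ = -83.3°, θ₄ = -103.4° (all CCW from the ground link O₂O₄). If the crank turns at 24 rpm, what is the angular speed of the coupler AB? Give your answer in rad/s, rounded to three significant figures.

1.89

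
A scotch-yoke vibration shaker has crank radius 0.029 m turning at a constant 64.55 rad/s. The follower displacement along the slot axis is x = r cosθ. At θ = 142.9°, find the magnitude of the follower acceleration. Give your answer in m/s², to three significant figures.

ω = 64.55 rad/s
x = r cosθ ⇒ ẍ = −rω² cosθ (ω constant).
|a| = rω²|cosθ| = 0.029·(64.55)²·|cos 142.9°| = 96.376 m/s².

96.4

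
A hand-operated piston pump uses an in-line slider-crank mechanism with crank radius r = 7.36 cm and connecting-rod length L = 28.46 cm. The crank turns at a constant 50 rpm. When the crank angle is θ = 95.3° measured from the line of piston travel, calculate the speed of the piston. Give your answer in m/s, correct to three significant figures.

ω = 2π·50/60 = 5.236 rad/s
For an in-line slider-crank, x = r cosθ + √(L² − r² sin²θ), so v = −rω sinθ·[1 + r cosθ/√(L² − r² sin²θ)].
With r = 0.0736 m, L = 0.2846 m, θ = 95.3°: √(L² − r² sin²θ) = 0.275 m.
v = −0.0736·5.236·0.99572·[1 + 0.0736·-0.09237/0.275] = -0.37423 m/s.
|v| = 0.37423 m/s.

0.374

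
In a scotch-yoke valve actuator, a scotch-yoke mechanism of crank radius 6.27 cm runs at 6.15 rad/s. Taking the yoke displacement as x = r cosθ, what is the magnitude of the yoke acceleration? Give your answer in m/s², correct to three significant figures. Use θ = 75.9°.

0.578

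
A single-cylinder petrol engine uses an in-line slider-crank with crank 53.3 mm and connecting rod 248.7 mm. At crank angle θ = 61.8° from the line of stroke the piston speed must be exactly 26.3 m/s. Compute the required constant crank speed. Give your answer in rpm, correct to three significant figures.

For an in-line slider-crank, |v_piston| = rω|sinθ|·[1 + r cosθ/√(L² − r² sin²θ)].
With r = 0.0533 m, L = 0.2487 m, θ = 61.8°: the bracketed kinematic factor |dx/dθ| = 0.051818 m.
ω = v/|dx/dθ| = 26.3/0.051818 = 507.55 rad/s.
N = 60ω/(2π) = 4846.7 rpm.

4850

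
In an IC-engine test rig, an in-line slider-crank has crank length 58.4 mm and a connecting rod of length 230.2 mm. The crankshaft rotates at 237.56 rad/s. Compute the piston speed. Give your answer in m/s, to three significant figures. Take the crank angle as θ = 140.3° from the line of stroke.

7.11

ω = 237.6 rad/s
For an in-line slider-crank, x = r cosθ + √(L² − r² sin²θ), so v = −rω sinθ·[1 + r cosθ/√(L² − r² sin²θ)].
With r = 0.0584 m, L = 0.2302 m, θ = 140.3°: √(L² − r² sin²θ) = 0.22716 m.
v = −0.0584·237.6·0.63877·[1 + 0.0584·-0.76940/0.22716] = -7.109 m/s.
|v| = 7.109 m/s.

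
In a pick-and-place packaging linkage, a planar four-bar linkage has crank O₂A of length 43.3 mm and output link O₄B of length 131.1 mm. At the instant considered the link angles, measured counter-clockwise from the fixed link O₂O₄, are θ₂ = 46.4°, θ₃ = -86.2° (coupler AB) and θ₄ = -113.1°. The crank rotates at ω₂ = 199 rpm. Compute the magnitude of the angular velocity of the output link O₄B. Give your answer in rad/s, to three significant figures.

ω₂ = 20.84 rad/s (from 199 rpm).
Differentiating the loop-closure r₂e^{iθ₂}+r₃e^{iθ₃}=r₁+r₄e^{iθ₄} gives r₂ω₂e^{iθ₂}+r₃ω₃e^{iθ₃}=r₄ω₄e^{iθ₄}.
Eliminating the other unknown: ω₄ = r₂ω₂ sin(θ₂−θ₃) / [r₄ sin(θ₄−θ₃)].
Numerator sine = +0.73610; denominator sine = -0.45243.
Result = 0.0433·20.84·(+0.73610) / (0.1311·(-0.45243)) = -11.198 rad/s; magnitude 11.198 rad/s.

11.2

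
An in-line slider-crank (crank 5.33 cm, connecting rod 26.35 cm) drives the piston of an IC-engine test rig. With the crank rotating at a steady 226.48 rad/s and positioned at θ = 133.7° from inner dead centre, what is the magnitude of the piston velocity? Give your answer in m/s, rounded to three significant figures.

ω = 226.5 rad/s
For an in-line slider-crank, x = r cosθ + √(L² − r² sin²θ), so v = −rω sinθ·[1 + r cosθ/√(L² − r² sin²θ)].
With r = 0.0533 m, L = 0.2635 m, θ = 133.7°: √(L² − r² sin²θ) = 0.26067 m.
v = −0.0533·226.5·0.72297·[1 + 0.0533·-0.69088/0.26067] = -7.4943 m/s.
|v| = 7.4943 m/s.

7.49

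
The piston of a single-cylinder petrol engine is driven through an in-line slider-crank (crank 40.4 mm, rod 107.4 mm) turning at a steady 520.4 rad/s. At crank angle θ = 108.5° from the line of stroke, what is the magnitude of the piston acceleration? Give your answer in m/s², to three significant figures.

ω = 520.4 rad/s
x(θ) = r cosθ + √(L² − r² sin²θ); with ω constant, a = ω²·d²x/dθ².
d²x/dθ² = −r cosθ − r²(cos2θ)/√u − r⁴ sin²2θ/(4u^{3/2}),  u = L² − r² sin²θ = 0.0100669 m².
Substituting r = 0.0404 m, L = 0.1074 m, θ = 108.5°: d²x/dθ² = +0.025572 m.
a = ω²·d²x/dθ² = (520.4)²·(+0.025572) = +6925.3 m/s²;  |a| = 6925.3 m/s².

6930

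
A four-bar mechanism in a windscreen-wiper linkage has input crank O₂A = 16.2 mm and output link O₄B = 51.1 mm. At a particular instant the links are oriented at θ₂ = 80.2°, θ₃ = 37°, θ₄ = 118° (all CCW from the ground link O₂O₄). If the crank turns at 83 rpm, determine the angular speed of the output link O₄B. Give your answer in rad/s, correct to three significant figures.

1.91

ω₂ = 8.692 rad/s (from 83 rpm).
Differentiating the loop-closure r₂e^{iθ₂}+r₃e^{iθ₃}=r₁+r₄e^{iθ₄} gives r₂ω₂e^{iθ₂}+r₃ω₃e^{iθ₃}=r₄ω₄e^{iθ₄}.
Eliminating the other unknown: ω₄ = r₂ω₂ sin(θ₂−θ₃) / [r₄ sin(θ₄−θ₃)].
Numerator sine = +0.68455; denominator sine = +0.98769.
Result = 0.0162·8.692·(+0.68455) / (0.0511·(+0.98769)) = +1.9098 rad/s; magnitude 1.9098 rad/s.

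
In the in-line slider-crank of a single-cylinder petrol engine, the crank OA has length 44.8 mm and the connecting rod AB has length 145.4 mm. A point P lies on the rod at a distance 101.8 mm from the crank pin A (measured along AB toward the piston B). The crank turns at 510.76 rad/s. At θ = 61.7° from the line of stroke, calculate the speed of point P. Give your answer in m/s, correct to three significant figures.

ω = 510.8 rad/s.  Crank-pin speed |V_A| = rω = 22.882 m/s, perpendicular to OA.
Rod angle: sinφ = −(r/L) sinθ ⇒ φ = -15.741°; ω_rod = −rω cosθ/√(L²−r²sin²θ) = -77.516 rad/s.
V_P = V_A + ω_rod × AP, with AP = 0.1018 m along the rod.
Components: V_Px = −rω sinθ − a·ω_rod·sinφ = -22.288 m/s;  V_Py = rω cosθ + a·ω_rod·cosφ = +3.2529 m/s.
|V_P| = √(V_Px² + V_Py²) = 22.524 m/s.

22.5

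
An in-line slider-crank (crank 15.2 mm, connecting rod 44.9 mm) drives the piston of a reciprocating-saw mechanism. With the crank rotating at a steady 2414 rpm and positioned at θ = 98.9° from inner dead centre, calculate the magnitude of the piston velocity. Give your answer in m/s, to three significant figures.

3.59

ω = 2π·2414/60 = 252.8 rad/s
For an in-line slider-crank, x = r cosθ + √(L² − r² sin²θ), so v = −rω sinθ·[1 + r cosθ/√(L² − r² sin²θ)].
With r = 0.0152 m, L = 0.0449 m, θ = 98.9°: √(L² − r² sin²θ) = 0.042314 m.
v = −0.0152·252.8·0.98796·[1 + 0.0152·-0.15471/0.042314] = -3.5852 m/s.
|v| = 3.5852 m/s.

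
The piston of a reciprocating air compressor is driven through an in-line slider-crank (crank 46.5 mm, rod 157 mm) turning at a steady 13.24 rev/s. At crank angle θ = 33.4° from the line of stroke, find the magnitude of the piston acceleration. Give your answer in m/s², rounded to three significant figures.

309

ω = 2π·13.2 = 83.19 rad/s
x(θ) = r cosθ + √(L² − r² sin²θ); with ω constant, a = ω²·d²x/dθ².
d²x/dθ² = −r cosθ − r²(cos2θ)/√u − r⁴ sin²2θ/(4u^{3/2}),  u = L² − r² sin²θ = 0.0239938 m².
Substituting r = 0.0465 m, L = 0.157 m, θ = 33.4°: d²x/dθ² = -0.044585 m.
a = ω²·d²x/dθ² = (83.19)²·(-0.044585) = -308.55 m/s²;  |a| = 308.55 m/s².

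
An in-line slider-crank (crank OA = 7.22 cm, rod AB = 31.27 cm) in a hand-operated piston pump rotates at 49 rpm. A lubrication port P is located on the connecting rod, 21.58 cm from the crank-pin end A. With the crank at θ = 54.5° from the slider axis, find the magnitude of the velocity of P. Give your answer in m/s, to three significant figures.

ω = 5.131 rad/s.  Crank-pin speed |V_A| = rω = 0.37048 m/s, perpendicular to OA.
Rod angle: sinφ = −(r/L) sinθ ⇒ φ = -10.835°; ω_rod = −rω cosθ/√(L²−r²sin²θ) = -0.70049 rad/s.
V_P = V_A + ω_rod × AP, with AP = 0.2158 m along the rod.
Components: V_Px = −rω sinθ − a·ω_rod·sinφ = -0.33003 m/s;  V_Py = rω cosθ + a·ω_rod·cosφ = +0.066667 m/s.
|V_P| = √(V_Px² + V_Py²) = 0.33669 m/s.

0.337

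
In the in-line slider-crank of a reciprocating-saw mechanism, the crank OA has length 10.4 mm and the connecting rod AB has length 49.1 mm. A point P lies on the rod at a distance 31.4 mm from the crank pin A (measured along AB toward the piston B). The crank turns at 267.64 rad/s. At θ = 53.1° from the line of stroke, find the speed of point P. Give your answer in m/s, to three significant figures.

2.48

ω = 267.6 rad/s.  Crank-pin speed |V_A| = rω = 2.7835 m/s, perpendicular to OA.
Rod angle: sinφ = −(r/L) sinθ ⇒ φ = -9.752°; ω_rod = −rω cosθ/√(L²−r²sin²θ) = -34.537 rad/s.
V_P = V_A + ω_rod × AP, with AP = 0.0314 m along the rod.
Components: V_Px = −rω sinθ − a·ω_rod·sinφ = -2.4096 m/s;  V_Py = rω cosθ + a·ω_rod·cosφ = +0.60246 m/s.
|V_P| = √(V_Px² + V_Py²) = 2.4837 m/s.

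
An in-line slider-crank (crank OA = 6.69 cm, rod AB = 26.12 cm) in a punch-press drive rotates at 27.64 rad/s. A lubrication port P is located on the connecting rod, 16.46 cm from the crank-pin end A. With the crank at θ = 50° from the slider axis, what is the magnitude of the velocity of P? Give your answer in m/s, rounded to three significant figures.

ω = 27.64 rad/s.  Crank-pin speed |V_A| = rω = 1.8491 m/s, perpendicular to OA.
Rod angle: sinφ = −(r/L) sinθ ⇒ φ = -11.315°; ω_rod = −rω cosθ/√(L²−r²sin²θ) = -4.6407 rad/s.
V_P = V_A + ω_rod × AP, with AP = 0.1646 m along the rod.
Components: V_Px = −rω sinθ − a·ω_rod·sinφ = -1.5664 m/s;  V_Py = rω cosθ + a·ω_rod·cosφ = +0.43958 m/s.
|V_P| = √(V_Px² + V_Py²) = 1.6269 m/s.

1.63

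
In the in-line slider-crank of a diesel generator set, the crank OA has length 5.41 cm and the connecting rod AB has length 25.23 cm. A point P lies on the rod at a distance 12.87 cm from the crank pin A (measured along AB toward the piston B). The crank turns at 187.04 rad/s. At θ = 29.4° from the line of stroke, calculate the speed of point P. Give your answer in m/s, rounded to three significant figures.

ω = 187 rad/s.  Crank-pin speed |V_A| = rω = 10.119 m/s, perpendicular to OA.
Rod angle: sinφ = −(r/L) sinθ ⇒ φ = -6.042°; ω_rod = −rω cosθ/√(L²−r²sin²θ) = -35.137 rad/s.
V_P = V_A + ω_rod × AP, with AP = 0.1287 m along the rod.
Components: V_Px = −rω sinθ − a·ω_rod·sinφ = -5.4434 m/s;  V_Py = rω cosθ + a·ω_rod·cosφ = +4.3187 m/s.
|V_P| = √(V_Px² + V_Py²) = 6.9485 m/s.

6.95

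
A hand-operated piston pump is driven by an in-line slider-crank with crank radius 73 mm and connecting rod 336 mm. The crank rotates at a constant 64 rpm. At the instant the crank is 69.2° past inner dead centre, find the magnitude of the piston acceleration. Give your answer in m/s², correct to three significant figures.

ω = 2π·64/60 = 6.702 rad/s
x(θ) = r cosθ + √(L² − r² sin²θ); with ω constant, a = ω²·d²x/dθ².
d²x/dθ² = −r cosθ − r²(cos2θ)/√u − r⁴ sin²2θ/(4u^{3/2}),  u = L² − r² sin²θ = 0.108239 m².
Substituting r = 0.073 m, L = 0.336 m, θ = 69.2°: d²x/dθ² = -0.013898 m.
a = ω²·d²x/dθ² = (6.702)²·(-0.013898) = -0.62427 m/s²;  |a| = 0.62427 m/s².

0.624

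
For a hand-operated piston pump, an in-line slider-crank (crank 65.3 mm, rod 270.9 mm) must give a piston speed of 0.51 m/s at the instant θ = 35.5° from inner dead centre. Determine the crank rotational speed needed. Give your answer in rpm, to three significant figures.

For an in-line slider-crank, |v_piston| = rω|sinθ|·[1 + r cosθ/√(L² − r² sin²θ)].
With r = 0.0653 m, L = 0.2709 m, θ = 35.5°: the bracketed kinematic factor |dx/dθ| = 0.045435 m.
ω = v/|dx/dθ| = 0.51/0.045435 = 11.225 rad/s.
N = 60ω/(2π) = 107.19 rpm.

107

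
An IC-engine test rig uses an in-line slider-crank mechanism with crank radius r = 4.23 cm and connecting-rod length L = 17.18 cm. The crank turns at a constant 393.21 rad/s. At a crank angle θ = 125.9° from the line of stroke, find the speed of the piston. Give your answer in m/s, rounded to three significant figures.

ω = 393.2 rad/s
For an in-line slider-crank, x = r cosθ + √(L² − r² sin²θ), so v = −rω sinθ·[1 + r cosθ/√(L² − r² sin²θ)].
With r = 0.0423 m, L = 0.1718 m, θ = 125.9°: √(L² − r² sin²θ) = 0.16835 m.
v = −0.0423·393.2·0.81004·[1 + 0.0423·-0.58637/0.16835] = -11.488 m/s.
|v| = 11.488 m/s.

11.5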